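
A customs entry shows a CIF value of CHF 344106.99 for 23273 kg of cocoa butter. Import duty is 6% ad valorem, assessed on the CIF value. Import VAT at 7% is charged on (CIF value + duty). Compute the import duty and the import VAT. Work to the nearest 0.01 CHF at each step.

Import duty = 344106.99 × 6% = 20646.42
VAT base = CIF + duty = 344106.99 + 20646.42 = 364753.41
Import VAT = 364753.41 × 7% = 25532.74

Import duty: CHF 20646.42; import VAT: CHF 25532.74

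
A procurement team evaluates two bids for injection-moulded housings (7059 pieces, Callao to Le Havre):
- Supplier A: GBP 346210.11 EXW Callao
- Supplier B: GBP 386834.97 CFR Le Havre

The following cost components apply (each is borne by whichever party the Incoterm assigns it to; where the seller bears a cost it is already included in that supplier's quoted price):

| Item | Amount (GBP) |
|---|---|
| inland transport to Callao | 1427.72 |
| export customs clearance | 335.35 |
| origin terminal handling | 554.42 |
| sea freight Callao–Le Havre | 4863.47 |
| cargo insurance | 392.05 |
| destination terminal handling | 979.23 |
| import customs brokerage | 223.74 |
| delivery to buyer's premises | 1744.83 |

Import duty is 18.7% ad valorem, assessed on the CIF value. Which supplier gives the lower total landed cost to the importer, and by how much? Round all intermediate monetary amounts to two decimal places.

Supplier A (EXW):
CIF value = EXW price + inland to port + export clearance + origin terminal + freight + insurance = 346210.11 + 1427.72 + 335.35 + 554.42 + 4863.47 + 392.05 = 353783.12
Import duty = 353783.12 × 18.7% = 66157.44
Buyer bears (A): 1427.72 + 335.35 + 554.42 + 4863.47 + 392.05 + 979.23 + 223.74 + 1744.83 = 10520.81
Landed cost (A) = invoice 346210.11 + 10520.81 + duty 66157.44 = 422888.36
Supplier B (CFR):
CIF value = CFR price + insurance = 386834.97 + 392.05 = 387227.02
Import duty = 387227.02 × 18.7% = 72411.45
Buyer bears (B): 392.05 + 979.23 + 223.74 + 1744.83 = 3339.85
Landed cost (B) = invoice 386834.97 + 3339.85 + duty 72411.45 = 462586.27
Difference = |422888.36 − 462586.27| = 39697.91

Supplier A is cheaper by GBP 39697.91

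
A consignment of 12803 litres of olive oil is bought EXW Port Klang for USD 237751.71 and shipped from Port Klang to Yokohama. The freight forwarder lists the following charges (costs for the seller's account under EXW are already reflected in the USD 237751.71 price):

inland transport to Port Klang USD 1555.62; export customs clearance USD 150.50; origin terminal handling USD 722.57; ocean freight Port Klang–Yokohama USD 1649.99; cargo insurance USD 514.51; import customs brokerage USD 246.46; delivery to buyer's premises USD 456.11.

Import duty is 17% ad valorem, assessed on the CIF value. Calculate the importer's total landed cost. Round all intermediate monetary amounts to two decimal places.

EXW: the seller makes goods available at their premises; the buyer bears all onward costs.
CIF value = EXW price + inland to port + export clearance + origin terminal + freight + insurance = 237751.71 + 1555.62 + 150.50 + 722.57 + 1649.99 + 514.51 = 242344.90
Import duty = 242344.90 × 17% = 41198.63
Buyer bears: inland to port 1555.62 + export clearance 150.50 + origin terminal 722.57 + freight 1649.99 + insurance 514.51 + brokerage 246.46 + delivery 456.11 + duty 41198.63 = 46494.39
Landed cost = invoice 237751.71 + 46494.39 = 284246.10

Total landed cost: USD 284246.10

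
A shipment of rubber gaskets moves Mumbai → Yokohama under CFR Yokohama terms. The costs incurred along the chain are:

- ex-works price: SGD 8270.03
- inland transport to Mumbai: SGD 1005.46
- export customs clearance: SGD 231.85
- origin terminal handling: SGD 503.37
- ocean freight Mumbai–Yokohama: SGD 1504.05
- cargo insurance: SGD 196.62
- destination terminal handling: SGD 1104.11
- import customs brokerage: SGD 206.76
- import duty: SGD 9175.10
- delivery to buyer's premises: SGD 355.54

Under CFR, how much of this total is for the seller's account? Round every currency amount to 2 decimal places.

Seller's account: SGD 11514.76

CFR: the seller pays costs through ocean freight to the destination port, but not insurance.
Seller's account: goods 8270.03 + inland to port 1005.46 + export clearance 231.85 + origin terminal 503.37 + freight 1504.05 = 11514.76
Buyer's account: insurance 196.62 + destination terminal 1104.11 + brokerage 206.76 + duty 9175.10 + delivery 355.54 = 11038.13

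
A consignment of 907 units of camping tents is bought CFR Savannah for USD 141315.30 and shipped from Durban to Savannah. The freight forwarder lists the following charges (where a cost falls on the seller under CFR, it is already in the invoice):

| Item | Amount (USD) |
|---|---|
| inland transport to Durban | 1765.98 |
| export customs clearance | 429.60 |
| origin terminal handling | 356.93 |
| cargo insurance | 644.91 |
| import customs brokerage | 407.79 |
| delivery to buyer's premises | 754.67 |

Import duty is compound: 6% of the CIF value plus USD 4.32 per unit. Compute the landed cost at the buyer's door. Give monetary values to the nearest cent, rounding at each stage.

Total landed cost: USD 155558.52

CFR: the seller pays costs through ocean freight to the destination port, but not insurance.
Already in the invoice (seller's account under CFR): inland to port, export clearance, origin terminal — exclude.
CIF value = CFR price + insurance = 141315.30 + 644.91 = 141960.21
Ad valorem component: 141960.21 × 6% = 8517.61
Specific component: 907 × 4.32 = 3918.24
Import duty = 8517.61 + 3918.24 = 12435.85
Buyer bears: insurance 644.91 + brokerage 407.79 + delivery 754.67 + duty 12435.85 = 14243.22
Landed cost = invoice 141315.30 + 14243.22 = 155558.52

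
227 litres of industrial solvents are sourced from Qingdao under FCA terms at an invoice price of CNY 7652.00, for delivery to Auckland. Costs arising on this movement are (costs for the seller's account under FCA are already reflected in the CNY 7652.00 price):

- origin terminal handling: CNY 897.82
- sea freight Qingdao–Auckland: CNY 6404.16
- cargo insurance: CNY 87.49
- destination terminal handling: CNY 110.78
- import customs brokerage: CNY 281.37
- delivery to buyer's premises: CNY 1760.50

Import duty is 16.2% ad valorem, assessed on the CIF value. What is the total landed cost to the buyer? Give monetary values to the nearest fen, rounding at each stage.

FCA: the seller delivers export-cleared goods to the carrier; the buyer bears costs from that point.
CIF value = FCA price + origin terminal + freight + insurance = 7652.00 + 897.82 + 6404.16 + 87.49 = 15041.47
Import duty = 15041.47 × 16.2% = 2436.72
Buyer bears: origin terminal 897.82 + freight 6404.16 + insurance 87.49 + destination terminal 110.78 + brokerage 281.37 + delivery 1760.50 + duty 2436.72 = 11978.84
Landed cost = invoice 7652.00 + 11978.84 = 19630.84

Total landed cost: CNY 19630.84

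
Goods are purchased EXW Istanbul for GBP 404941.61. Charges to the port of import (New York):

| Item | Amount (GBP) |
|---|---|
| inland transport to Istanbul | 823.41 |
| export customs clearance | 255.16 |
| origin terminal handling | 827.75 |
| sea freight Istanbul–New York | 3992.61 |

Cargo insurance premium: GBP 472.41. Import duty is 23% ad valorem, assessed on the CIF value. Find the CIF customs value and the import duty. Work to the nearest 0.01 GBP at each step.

CIF value: GBP 411312.95; import duty: GBP 94601.98

CIF = EXW price + pre-shipment costs + freight + insurance
CIF = 404941.61 + 823.41 + 255.16 + 827.75 + 3992.61 + 472.41 = 411312.95
Import duty = 411312.95 × 23% = 94601.98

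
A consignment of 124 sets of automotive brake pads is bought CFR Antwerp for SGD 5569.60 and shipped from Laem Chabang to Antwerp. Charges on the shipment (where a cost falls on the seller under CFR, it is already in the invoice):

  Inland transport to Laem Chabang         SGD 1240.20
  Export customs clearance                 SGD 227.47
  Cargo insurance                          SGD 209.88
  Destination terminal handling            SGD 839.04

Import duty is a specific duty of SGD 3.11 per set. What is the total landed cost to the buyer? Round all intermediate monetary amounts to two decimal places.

CFR: the seller pays costs through ocean freight to the destination port, but not insurance.
Already in the invoice (seller's account under CFR): inland to port, export clearance — exclude.
CIF value = CFR price + insurance = 5569.60 + 209.88 = 5779.48
Import duty = 124 × 3.11 = 385.64
Buyer bears: insurance 209.88 + destination terminal 839.04 + duty 385.64 = 1434.56
Landed cost = invoice 5569.60 + 1434.56 = 7004.16

Total landed cost: SGD 7004.16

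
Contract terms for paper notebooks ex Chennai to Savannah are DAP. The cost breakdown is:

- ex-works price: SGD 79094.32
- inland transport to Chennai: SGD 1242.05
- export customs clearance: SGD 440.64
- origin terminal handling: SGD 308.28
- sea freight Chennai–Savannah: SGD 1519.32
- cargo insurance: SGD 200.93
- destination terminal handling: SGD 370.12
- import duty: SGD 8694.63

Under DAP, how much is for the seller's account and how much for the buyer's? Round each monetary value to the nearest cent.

Seller: SGD 83175.66; buyer: SGD 8694.63

DAP: the seller bears all costs to the named destination except import duty and clearance.
Seller's account: goods 79094.32 + inland to port 1242.05 + export clearance 440.64 + origin terminal 308.28 + freight 1519.32 + insurance 200.93 + destination terminal 370.12 = 83175.66
Buyer's account: duty 8694.63 = 8694.63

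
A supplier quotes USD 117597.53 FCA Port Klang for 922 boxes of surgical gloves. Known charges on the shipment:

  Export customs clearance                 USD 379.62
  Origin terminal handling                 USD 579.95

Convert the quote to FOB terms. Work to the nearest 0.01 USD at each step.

Not relevant to the conversion: export clearance — on the seller under both FCA and FOB; already in the FCA price and stays in the FOB price.
From FCA to FOB, the seller additionally bears: origin terminal.
FOB price = 117597.53 + 579.95 = 118177.48

FOB price: USD 118177.48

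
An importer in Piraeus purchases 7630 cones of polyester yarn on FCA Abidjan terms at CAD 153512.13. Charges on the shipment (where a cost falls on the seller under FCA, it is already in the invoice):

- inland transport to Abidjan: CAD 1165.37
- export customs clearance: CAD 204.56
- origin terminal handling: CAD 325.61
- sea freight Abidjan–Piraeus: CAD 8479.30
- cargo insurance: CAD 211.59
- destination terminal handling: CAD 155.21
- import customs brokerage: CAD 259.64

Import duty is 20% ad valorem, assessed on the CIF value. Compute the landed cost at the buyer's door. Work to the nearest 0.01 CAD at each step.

FCA: the seller delivers export-cleared goods to the carrier; the buyer bears costs from that point.
Already in the invoice (seller's account under FCA): inland to port, export clearance — exclude.
CIF value = FCA price + origin terminal + freight + insurance = 153512.13 + 325.61 + 8479.30 + 211.59 = 162528.63
Import duty = 162528.63 × 20% = 32505.73
Buyer bears: origin terminal 325.61 + freight 8479.30 + insurance 211.59 + destination terminal 155.21 + brokerage 259.64 + duty 32505.73 = 41937.08
Landed cost = invoice 153512.13 + 41937.08 = 195449.21

Total landed cost: CAD 195449.21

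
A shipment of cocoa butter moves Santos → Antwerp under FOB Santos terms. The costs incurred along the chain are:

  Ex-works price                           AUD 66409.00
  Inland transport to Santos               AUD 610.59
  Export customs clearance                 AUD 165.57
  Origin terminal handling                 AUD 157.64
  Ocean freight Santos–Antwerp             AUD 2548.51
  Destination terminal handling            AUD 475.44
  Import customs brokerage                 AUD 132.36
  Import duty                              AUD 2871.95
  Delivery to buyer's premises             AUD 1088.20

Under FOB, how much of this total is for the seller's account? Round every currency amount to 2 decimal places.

Seller's account: AUD 67342.80

FOB: the seller bears costs until goods are on board at the origin port; the buyer bears freight, insurance and all costs thereafter.
Seller's account: goods 66409.00 + inland to port 610.59 + export clearance 165.57 + origin terminal 157.64 = 67342.80
Buyer's account: freight 2548.51 + destination terminal 475.44 + brokerage 132.36 + duty 2871.95 + delivery 1088.20 = 7116.46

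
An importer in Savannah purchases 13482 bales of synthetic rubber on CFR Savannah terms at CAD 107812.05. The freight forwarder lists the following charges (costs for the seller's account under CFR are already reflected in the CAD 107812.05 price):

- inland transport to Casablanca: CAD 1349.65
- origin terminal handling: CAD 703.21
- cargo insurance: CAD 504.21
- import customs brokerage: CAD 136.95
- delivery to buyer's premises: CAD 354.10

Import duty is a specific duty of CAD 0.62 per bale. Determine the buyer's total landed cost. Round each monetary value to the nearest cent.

Total landed cost: CAD 117166.15

CFR: the seller pays costs through ocean freight to the destination port, but not insurance.
Already in the invoice (seller's account under CFR): inland to port, origin terminal — exclude.
CIF value = CFR price + insurance = 107812.05 + 504.21 = 108316.26
Import duty = 13482 × 0.62 = 8358.84
Buyer bears: insurance 504.21 + brokerage 136.95 + delivery 354.10 + duty 8358.84 = 9354.10
Landed cost = invoice 107812.05 + 9354.10 = 117166.15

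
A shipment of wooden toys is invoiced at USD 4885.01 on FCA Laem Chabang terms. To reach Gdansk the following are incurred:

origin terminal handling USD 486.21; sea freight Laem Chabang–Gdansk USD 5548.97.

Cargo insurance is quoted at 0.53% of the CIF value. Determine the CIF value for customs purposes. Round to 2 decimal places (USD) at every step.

CIF value: USD 10978.38

Let C be the CIF value. C = FCA price + pre-shipment costs + freight + 0.53% × C
C − 0.53% × C = 4885.01 + 486.21 + 5548.97
0.9947 × C = 10920.19
C = 10920.19 / 0.9947 = 10978.38
Insurance premium = 0.53% × 10978.38 = 58.19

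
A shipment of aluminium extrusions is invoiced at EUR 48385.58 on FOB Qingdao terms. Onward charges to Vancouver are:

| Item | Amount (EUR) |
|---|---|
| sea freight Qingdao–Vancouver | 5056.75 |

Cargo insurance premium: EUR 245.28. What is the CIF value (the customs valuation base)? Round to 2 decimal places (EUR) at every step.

CIF = FOB price + freight + insurance
CIF = 48385.58 + 5056.75 + 245.28 = 53687.61

CIF value: EUR 53687.61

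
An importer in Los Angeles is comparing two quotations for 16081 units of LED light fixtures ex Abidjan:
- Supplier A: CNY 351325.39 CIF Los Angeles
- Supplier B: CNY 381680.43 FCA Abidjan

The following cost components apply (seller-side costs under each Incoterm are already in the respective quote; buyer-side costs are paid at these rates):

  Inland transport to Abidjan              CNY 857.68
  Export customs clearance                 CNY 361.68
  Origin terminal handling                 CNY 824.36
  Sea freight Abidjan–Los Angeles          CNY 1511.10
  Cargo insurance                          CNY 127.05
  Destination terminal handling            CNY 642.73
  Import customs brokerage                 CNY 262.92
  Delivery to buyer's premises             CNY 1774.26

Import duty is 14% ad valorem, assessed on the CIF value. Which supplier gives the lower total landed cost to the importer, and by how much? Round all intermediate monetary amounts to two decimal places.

Supplier A is cheaper by CNY 37412.01

Supplier A (CIF):
The CIF price already equals the CIF value: 351325.39
Import duty = 351325.39 × 14% = 49185.55
Buyer bears (A): 642.73 + 262.92 + 1774.26 = 2679.91
Landed cost (A) = invoice 351325.39 + 2679.91 + duty 49185.55 = 403190.85
Supplier B (FCA):
CIF value = FCA price + origin terminal + freight + insurance = 381680.43 + 824.36 + 1511.10 + 127.05 = 384142.94
Import duty = 384142.94 × 14% = 53780.01
Buyer bears (B): 824.36 + 1511.10 + 127.05 + 642.73 + 262.92 + 1774.26 = 5142.42
Landed cost (B) = invoice 381680.43 + 5142.42 + duty 53780.01 = 440602.86
Difference = |403190.85 − 440602.86| = 37412.01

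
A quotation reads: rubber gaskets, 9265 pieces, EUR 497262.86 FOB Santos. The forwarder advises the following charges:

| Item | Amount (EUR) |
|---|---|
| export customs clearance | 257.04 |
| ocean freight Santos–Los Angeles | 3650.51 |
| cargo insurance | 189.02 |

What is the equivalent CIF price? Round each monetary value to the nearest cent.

Not relevant to the conversion: export clearance — on the seller under both FOB and CIF; already in the FOB price and stays in the CIF price.
From FOB to CIF, the seller additionally bears: freight, insurance.
CIF price = 497262.86 + 3650.51 + 189.02 = 501102.39

CIF price: EUR 501102.39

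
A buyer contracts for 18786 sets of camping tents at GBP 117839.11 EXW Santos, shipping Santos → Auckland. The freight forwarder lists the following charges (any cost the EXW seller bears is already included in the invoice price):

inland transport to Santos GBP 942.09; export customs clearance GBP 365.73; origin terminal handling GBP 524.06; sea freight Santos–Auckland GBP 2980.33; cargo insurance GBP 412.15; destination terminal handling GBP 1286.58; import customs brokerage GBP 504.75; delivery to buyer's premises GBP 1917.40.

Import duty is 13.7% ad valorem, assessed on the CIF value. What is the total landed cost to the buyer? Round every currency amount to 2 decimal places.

Total landed cost: GBP 143631.90

EXW: the seller makes goods available at their premises; the buyer bears all onward costs.
CIF value = EXW price + inland to port + export clearance + origin terminal + freight + insurance = 117839.11 + 942.09 + 365.73 + 524.06 + 2980.33 + 412.15 = 123063.47
Import duty = 123063.47 × 13.7% = 16859.70
Buyer bears: inland to port 942.09 + export clearance 365.73 + origin terminal 524.06 + freight 2980.33 + insurance 412.15 + destination terminal 1286.58 + brokerage 504.75 + delivery 1917.40 + duty 16859.70 = 25792.79
Landed cost = invoice 117839.11 + 25792.79 = 143631.90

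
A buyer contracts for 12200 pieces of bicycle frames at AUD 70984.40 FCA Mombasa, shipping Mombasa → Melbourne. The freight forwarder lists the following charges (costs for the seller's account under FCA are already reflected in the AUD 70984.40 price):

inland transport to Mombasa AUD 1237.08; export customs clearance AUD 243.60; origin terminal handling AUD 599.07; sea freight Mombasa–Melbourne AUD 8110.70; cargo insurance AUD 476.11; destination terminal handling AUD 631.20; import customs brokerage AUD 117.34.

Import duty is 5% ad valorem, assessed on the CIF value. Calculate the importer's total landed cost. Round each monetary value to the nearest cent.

FCA: the seller delivers export-cleared goods to the carrier; the buyer bears costs from that point.
Already in the invoice (seller's account under FCA): inland to port, export clearance — exclude.
CIF value = FCA price + origin terminal + freight + insurance = 70984.40 + 599.07 + 8110.70 + 476.11 = 80170.28
Import duty = 80170.28 × 5% = 4008.51
Buyer bears: origin terminal 599.07 + freight 8110.70 + insurance 476.11 + destination terminal 631.20 + brokerage 117.34 + duty 4008.51 = 13942.93
Landed cost = invoice 70984.40 + 13942.93 = 84927.33

Total landed cost: AUD 84927.33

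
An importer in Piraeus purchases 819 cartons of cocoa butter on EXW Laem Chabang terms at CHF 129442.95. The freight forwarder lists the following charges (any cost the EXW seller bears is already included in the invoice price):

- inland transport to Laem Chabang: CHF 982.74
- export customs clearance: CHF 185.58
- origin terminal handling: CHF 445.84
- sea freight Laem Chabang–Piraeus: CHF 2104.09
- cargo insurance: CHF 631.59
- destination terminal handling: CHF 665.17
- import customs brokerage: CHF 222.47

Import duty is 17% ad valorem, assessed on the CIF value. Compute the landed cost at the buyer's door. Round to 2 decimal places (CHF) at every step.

EXW: the seller makes goods available at their premises; the buyer bears all onward costs.
CIF value = EXW price + inland to port + export clearance + origin terminal + freight + insurance = 129442.95 + 982.74 + 185.58 + 445.84 + 2104.09 + 631.59 = 133792.79
Import duty = 133792.79 × 17% = 22744.77
Buyer bears: inland to port 982.74 + export clearance 185.58 + origin terminal 445.84 + freight 2104.09 + insurance 631.59 + destination terminal 665.17 + brokerage 222.47 + duty 22744.77 = 27982.25
Landed cost = invoice 129442.95 + 27982.25 = 157425.20

Total landed cost: CHF 157425.20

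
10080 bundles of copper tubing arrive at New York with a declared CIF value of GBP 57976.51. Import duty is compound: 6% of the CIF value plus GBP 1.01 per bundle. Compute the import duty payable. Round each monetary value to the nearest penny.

Ad valorem component: 57976.51 × 6% = 3478.59
Specific component: 10080 × 1.01 = 10180.80
Import duty = 3478.59 + 10180.80 = 13659.39

Import duty: GBP 13659.39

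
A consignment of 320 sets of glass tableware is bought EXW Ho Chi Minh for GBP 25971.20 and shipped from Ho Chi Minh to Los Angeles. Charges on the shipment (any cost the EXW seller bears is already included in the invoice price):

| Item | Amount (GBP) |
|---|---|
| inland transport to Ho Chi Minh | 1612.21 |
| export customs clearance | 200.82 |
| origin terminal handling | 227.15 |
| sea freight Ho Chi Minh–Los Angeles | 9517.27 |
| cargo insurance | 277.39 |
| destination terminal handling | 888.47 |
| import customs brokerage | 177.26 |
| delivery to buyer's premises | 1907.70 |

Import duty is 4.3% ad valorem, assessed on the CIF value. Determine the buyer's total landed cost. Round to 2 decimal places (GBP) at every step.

Total landed cost: GBP 42405.13

EXW: the seller makes goods available at their premises; the buyer bears all onward costs.
CIF value = EXW price + inland to port + export clearance + origin terminal + freight + insurance = 25971.20 + 1612.21 + 200.82 + 227.15 + 9517.27 + 277.39 = 37806.04
Import duty = 37806.04 × 4.3% = 1625.66
Buyer bears: inland to port 1612.21 + export clearance 200.82 + origin terminal 227.15 + freight 9517.27 + insurance 277.39 + destination terminal 888.47 + brokerage 177.26 + delivery 1907.70 + duty 1625.66 = 16433.93
Landed cost = invoice 25971.20 + 16433.93 = 42405.13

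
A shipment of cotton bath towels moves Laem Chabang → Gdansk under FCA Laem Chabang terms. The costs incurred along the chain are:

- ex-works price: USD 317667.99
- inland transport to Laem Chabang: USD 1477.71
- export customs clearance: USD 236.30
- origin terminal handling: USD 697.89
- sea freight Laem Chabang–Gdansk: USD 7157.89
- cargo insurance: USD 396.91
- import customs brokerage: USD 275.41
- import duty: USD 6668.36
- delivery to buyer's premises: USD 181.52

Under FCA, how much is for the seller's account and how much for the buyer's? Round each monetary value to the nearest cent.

Seller: USD 319382.00; buyer: USD 15377.98

FCA: the seller delivers export-cleared goods to the carrier; the buyer bears costs from that point.
Seller's account: goods 317667.99 + inland to port 1477.71 + export clearance 236.30 = 319382.00
Buyer's account: origin terminal 697.89 + freight 7157.89 + insurance 396.91 + brokerage 275.41 + duty 6668.36 + delivery 181.52 = 15377.98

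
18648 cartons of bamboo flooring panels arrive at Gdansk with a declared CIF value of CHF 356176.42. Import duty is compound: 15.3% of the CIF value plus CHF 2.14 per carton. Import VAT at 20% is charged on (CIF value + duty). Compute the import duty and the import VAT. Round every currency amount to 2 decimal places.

Ad valorem component: 356176.42 × 15.3% = 54494.99
Specific component: 18648 × 2.14 = 39906.72
Import duty = 54494.99 + 39906.72 = 94401.71
VAT base = CIF + duty = 356176.42 + 94401.71 = 450578.13
Import VAT = 450578.13 × 20% = 90115.63

Import duty: CHF 94401.71; import VAT: CHF 90115.63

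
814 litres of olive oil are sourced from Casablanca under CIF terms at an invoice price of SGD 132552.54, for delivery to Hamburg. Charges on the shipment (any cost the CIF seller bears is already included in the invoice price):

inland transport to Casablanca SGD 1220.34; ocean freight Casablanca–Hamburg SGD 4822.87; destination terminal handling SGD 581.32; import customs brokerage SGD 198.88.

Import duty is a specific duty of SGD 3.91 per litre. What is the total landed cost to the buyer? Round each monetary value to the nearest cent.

Total landed cost: SGD 136515.48

CIF: the seller pays costs through ocean freight and marine insurance to the destination port.
Already in the invoice (seller's account under CIF): inland to port, freight — exclude.
The CIF price already equals the CIF value: 132552.54
Import duty = 814 × 3.91 = 3182.74
Buyer bears: destination terminal 581.32 + brokerage 198.88 + duty 3182.74 = 3962.94
Landed cost = invoice 132552.54 + 3962.94 = 136515.48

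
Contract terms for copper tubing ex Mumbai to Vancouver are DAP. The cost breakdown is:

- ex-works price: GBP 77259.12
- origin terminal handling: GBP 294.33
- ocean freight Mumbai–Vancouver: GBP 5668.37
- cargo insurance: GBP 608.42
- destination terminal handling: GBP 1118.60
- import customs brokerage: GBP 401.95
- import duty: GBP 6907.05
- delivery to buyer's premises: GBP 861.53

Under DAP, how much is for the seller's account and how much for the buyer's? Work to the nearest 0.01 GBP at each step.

DAP: the seller bears all costs to the named destination except import duty and clearance.
Seller's account: goods 77259.12 + origin terminal 294.33 + freight 5668.37 + insurance 608.42 + destination terminal 1118.60 + delivery 861.53 = 85810.37
Buyer's account: brokerage 401.95 + duty 6907.05 = 7309.00

Seller: GBP 85810.37; buyer: GBP 7309.00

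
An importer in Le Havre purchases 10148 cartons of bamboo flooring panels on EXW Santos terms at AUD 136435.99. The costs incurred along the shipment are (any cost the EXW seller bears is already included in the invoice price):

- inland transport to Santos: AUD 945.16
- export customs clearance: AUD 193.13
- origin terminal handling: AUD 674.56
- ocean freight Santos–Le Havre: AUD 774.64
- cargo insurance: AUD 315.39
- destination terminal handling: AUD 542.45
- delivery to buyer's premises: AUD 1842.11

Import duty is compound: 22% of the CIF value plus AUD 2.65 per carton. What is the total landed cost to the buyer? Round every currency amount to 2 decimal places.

EXW: the seller makes goods available at their premises; the buyer bears all onward costs.
CIF value = EXW price + inland to port + export clearance + origin terminal + freight + insurance = 136435.99 + 945.16 + 193.13 + 674.56 + 774.64 + 315.39 = 139338.87
Ad valorem component: 139338.87 × 22% = 30654.55
Specific component: 10148 × 2.65 = 26892.20
Import duty = 30654.55 + 26892.20 = 57546.75
Buyer bears: inland to port 945.16 + export clearance 193.13 + origin terminal 674.56 + freight 774.64 + insurance 315.39 + destination terminal 542.45 + delivery 1842.11 + duty 57546.75 = 62834.19
Landed cost = invoice 136435.99 + 62834.19 = 199270.18

Total landed cost: AUD 199270.18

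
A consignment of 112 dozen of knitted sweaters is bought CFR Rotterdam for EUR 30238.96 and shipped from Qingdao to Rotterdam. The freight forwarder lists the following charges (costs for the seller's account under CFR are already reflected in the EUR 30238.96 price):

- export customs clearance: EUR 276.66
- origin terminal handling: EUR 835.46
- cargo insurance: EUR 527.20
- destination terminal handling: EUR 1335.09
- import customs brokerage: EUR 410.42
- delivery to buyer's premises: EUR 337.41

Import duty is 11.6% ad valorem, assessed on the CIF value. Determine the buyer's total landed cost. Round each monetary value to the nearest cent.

CFR: the seller pays costs through ocean freight to the destination port, but not insurance.
Already in the invoice (seller's account under CFR): export clearance, origin terminal — exclude.
CIF value = CFR price + insurance = 30238.96 + 527.20 = 30766.16
Import duty = 30766.16 × 11.6% = 3568.87
Buyer bears: insurance 527.20 + destination terminal 1335.09 + brokerage 410.42 + delivery 337.41 + duty 3568.87 = 6178.99
Landed cost = invoice 30238.96 + 6178.99 = 36417.95

Total landed cost: EUR 36417.95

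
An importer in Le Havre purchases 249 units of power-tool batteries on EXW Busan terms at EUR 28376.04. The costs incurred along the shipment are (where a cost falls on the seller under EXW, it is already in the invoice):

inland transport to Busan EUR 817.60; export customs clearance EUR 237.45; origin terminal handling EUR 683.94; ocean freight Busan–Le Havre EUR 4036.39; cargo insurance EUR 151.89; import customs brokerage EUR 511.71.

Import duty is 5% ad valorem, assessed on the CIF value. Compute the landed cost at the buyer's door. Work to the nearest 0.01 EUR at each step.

Total landed cost: EUR 36530.19

EXW: the seller makes goods available at their premises; the buyer bears all onward costs.
CIF value = EXW price + inland to port + export clearance + origin terminal + freight + insurance = 28376.04 + 817.60 + 237.45 + 683.94 + 4036.39 + 151.89 = 34303.31
Import duty = 34303.31 × 5% = 1715.17
Buyer bears: inland to port 817.60 + export clearance 237.45 + origin terminal 683.94 + freight 4036.39 + insurance 151.89 + brokerage 511.71 + duty 1715.17 = 8154.15
Landed cost = invoice 28376.04 + 8154.15 = 36530.19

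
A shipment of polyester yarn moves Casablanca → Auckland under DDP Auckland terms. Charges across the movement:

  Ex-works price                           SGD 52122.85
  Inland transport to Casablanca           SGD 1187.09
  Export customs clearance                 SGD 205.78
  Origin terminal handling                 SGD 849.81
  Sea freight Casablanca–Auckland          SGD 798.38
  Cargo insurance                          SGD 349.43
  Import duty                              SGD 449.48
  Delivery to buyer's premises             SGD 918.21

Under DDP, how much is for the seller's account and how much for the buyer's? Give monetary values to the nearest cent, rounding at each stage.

Seller: SGD 56881.03; buyer: SGD 0.00

DDP: the seller bears all costs including import duty.
Seller's account: goods 52122.85 + inland to port 1187.09 + export clearance 205.78 + origin terminal 849.81 + freight 798.38 + insurance 349.43 + duty 449.48 + delivery 918.21 = 56881.03
Buyer's account: 0.00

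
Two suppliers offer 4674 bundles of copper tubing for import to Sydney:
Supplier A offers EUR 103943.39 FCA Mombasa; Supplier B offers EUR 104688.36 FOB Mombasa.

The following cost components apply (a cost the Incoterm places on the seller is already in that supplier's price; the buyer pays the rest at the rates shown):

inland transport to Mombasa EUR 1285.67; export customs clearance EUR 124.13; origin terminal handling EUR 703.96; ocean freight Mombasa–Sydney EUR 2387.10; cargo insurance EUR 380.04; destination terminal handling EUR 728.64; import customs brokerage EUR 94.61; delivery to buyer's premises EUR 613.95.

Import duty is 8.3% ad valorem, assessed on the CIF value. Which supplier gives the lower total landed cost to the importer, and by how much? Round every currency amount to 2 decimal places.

Supplier A is cheaper by EUR 44.42

Supplier A (FCA):
CIF value = FCA price + origin terminal + freight + insurance = 103943.39 + 703.96 + 2387.10 + 380.04 = 107414.49
Import duty = 107414.49 × 8.3% = 8915.40
Buyer bears (A): 703.96 + 2387.10 + 380.04 + 728.64 + 94.61 + 613.95 = 4908.30
Landed cost (A) = invoice 103943.39 + 4908.30 + duty 8915.40 = 117767.09
Supplier B (FOB):
CIF value = FOB price + freight + insurance = 104688.36 + 2387.10 + 380.04 = 107455.50
Import duty = 107455.50 × 8.3% = 8918.81
Buyer bears (B): 2387.10 + 380.04 + 728.64 + 94.61 + 613.95 = 4204.34
Landed cost (B) = invoice 104688.36 + 4204.34 + duty 8918.81 = 117811.51
Difference = |117767.09 − 117811.51| = 44.42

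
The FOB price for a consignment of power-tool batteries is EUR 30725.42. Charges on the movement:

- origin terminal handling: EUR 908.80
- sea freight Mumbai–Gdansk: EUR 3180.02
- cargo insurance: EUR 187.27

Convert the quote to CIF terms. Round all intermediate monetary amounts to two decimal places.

Not relevant to the conversion: origin terminal — on the seller under both FOB and CIF; already in the FOB price and stays in the CIF price.
From FOB to CIF, the seller additionally bears: freight, insurance.
CIF price = 30725.42 + 3180.02 + 187.27 = 34092.71

CIF price: EUR 34092.71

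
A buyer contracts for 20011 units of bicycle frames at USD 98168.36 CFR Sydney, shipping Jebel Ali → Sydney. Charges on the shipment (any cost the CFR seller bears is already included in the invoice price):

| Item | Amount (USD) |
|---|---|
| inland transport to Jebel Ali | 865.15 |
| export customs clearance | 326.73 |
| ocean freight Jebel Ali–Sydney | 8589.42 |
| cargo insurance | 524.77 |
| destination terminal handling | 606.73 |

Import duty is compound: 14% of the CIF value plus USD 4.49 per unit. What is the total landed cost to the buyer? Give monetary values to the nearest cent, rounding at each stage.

CFR: the seller pays costs through ocean freight to the destination port, but not insurance.
Already in the invoice (seller's account under CFR): inland to port, export clearance, freight — exclude.
CIF value = CFR price + insurance = 98168.36 + 524.77 = 98693.13
Ad valorem component: 98693.13 × 14% = 13817.04
Specific component: 20011 × 4.49 = 89849.39
Import duty = 13817.04 + 89849.39 = 103666.43
Buyer bears: insurance 524.77 + destination terminal 606.73 + duty 103666.43 = 104797.93
Landed cost = invoice 98168.36 + 104797.93 = 202966.29

Total landed cost: USD 202966.29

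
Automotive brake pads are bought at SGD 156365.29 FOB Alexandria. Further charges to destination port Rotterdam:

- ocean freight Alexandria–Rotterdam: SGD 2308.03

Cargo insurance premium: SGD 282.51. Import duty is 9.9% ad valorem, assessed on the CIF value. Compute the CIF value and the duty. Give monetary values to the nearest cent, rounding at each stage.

CIF = FOB price + freight + insurance
CIF = 156365.29 + 2308.03 + 282.51 = 158955.83
Import duty = 158955.83 × 9.9% = 15736.63

CIF value: SGD 158955.83; import duty: SGD 15736.63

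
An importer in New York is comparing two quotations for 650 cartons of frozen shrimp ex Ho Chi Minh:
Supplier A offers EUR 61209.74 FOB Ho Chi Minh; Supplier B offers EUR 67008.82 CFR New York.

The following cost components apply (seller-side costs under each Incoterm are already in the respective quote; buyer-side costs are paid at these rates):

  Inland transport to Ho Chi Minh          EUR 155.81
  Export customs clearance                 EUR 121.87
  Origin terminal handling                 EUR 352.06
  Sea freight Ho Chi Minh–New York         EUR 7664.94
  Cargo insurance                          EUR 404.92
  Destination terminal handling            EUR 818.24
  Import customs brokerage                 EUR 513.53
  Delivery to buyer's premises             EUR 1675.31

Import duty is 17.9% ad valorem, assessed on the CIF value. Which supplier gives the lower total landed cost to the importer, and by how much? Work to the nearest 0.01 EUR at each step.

Supplier B is cheaper by EUR 2199.85

Supplier A (FOB):
CIF value = FOB price + freight + insurance = 61209.74 + 7664.94 + 404.92 = 69279.60
Import duty = 69279.60 × 17.9% = 12401.05
Buyer bears (A): 7664.94 + 404.92 + 818.24 + 513.53 + 1675.31 = 11076.94
Landed cost (A) = invoice 61209.74 + 11076.94 + duty 12401.05 = 84687.73
Supplier B (CFR):
CIF value = CFR price + insurance = 67008.82 + 404.92 = 67413.74
Import duty = 67413.74 × 17.9% = 12067.06
Buyer bears (B): 404.92 + 818.24 + 513.53 + 1675.31 = 3412.00
Landed cost (B) = invoice 67008.82 + 3412.00 + duty 12067.06 = 82487.88
Difference = |84687.73 − 82487.88| = 2199.85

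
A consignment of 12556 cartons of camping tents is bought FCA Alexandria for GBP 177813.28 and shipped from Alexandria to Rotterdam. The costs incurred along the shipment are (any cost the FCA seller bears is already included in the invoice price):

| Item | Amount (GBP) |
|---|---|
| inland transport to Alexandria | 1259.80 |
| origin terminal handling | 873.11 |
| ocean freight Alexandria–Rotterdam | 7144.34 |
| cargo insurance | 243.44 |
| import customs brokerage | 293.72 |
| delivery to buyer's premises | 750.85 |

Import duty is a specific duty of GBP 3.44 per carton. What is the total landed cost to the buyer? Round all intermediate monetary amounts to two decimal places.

FCA: the seller delivers export-cleared goods to the carrier; the buyer bears costs from that point.
Already in the invoice (seller's account under FCA): inland to port — exclude.
CIF value = FCA price + origin terminal + freight + insurance = 177813.28 + 873.11 + 7144.34 + 243.44 = 186074.17
Import duty = 12556 × 3.44 = 43192.64
Buyer bears: origin terminal 873.11 + freight 7144.34 + insurance 243.44 + brokerage 293.72 + delivery 750.85 + duty 43192.64 = 52498.10
Landed cost = invoice 177813.28 + 52498.10 = 230311.38

Total landed cost: GBP 230311.38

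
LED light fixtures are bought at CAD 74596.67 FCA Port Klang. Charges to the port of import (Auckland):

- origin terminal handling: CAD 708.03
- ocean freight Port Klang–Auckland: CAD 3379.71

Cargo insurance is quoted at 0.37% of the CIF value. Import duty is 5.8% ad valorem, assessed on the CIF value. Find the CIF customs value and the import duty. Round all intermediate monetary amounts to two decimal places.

Let C be the CIF value. C = FCA price + pre-shipment costs + freight + 0.37% × C
C − 0.37% × C = 74596.67 + 708.03 + 3379.71
0.9963 × C = 78684.41
C = 78684.41 / 0.9963 = 78976.62
Insurance premium = 0.37% × 78976.62 = 292.21
Import duty = 78976.62 × 5.8% = 4580.64

CIF value: CAD 78976.62; import duty: CAD 4580.64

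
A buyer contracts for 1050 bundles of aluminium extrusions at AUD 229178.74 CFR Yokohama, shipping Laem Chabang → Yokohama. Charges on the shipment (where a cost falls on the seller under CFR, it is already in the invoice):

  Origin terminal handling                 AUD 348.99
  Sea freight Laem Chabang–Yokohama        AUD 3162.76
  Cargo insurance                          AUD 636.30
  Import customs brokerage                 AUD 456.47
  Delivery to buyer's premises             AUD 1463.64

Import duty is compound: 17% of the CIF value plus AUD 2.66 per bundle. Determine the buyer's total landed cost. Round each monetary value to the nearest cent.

CFR: the seller pays costs through ocean freight to the destination port, but not insurance.
Already in the invoice (seller's account under CFR): origin terminal, freight — exclude.
CIF value = CFR price + insurance = 229178.74 + 636.30 = 229815.04
Ad valorem component: 229815.04 × 17% = 39068.56
Specific component: 1050 × 2.66 = 2793.00
Import duty = 39068.56 + 2793.00 = 41861.56
Buyer bears: insurance 636.30 + brokerage 456.47 + delivery 1463.64 + duty 41861.56 = 44417.97
Landed cost = invoice 229178.74 + 44417.97 = 273596.71

Total landed cost: AUD 273596.71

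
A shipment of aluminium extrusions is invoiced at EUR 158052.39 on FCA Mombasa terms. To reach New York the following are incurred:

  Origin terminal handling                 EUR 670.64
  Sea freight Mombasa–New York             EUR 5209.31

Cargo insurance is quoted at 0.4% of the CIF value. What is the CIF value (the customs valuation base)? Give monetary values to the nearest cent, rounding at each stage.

Let C be the CIF value. C = FCA price + pre-shipment costs + freight + 0.4% × C
C − 0.4% × C = 158052.39 + 670.64 + 5209.31
0.996 × C = 163932.34
C = 163932.34 / 0.996 = 164590.70
Insurance premium = 0.4% × 164590.70 = 658.36

CIF value: EUR 164590.70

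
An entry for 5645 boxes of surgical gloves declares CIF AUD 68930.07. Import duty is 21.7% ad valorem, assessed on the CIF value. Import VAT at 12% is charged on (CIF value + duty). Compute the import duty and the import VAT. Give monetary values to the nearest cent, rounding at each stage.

Import duty: AUD 14957.83; import VAT: AUD 10066.55

Import duty = 68930.07 × 21.7% = 14957.83
VAT base = CIF + duty = 68930.07 + 14957.83 = 83887.90
Import VAT = 83887.90 × 12% = 10066.55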